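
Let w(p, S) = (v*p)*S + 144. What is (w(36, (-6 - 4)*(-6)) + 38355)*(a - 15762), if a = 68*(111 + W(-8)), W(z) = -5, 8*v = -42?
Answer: -232318086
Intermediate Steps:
v = -21/4 (v = (⅛)*(-42) = -21/4 ≈ -5.2500)
a = 7208 (a = 68*(111 - 5) = 68*106 = 7208)
w(p, S) = 144 - 21*S*p/4 (w(p, S) = (-21*p/4)*S + 144 = -21*S*p/4 + 144 = 144 - 21*S*p/4)
(w(36, (-6 - 4)*(-6)) + 38355)*(a - 15762) = ((144 - 21/4*(-6 - 4)*(-6)*36) + 38355)*(7208 - 15762) = ((144 - 21/4*(-10*(-6))*36) + 38355)*(-8554) = ((144 - 21/4*60*36) + 38355)*(-8554) = ((144 - 11340) + 38355)*(-8554) = (-11196 + 38355)*(-8554) = 27159*(-8554) = -232318086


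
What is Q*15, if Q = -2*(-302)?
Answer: 9060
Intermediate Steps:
Q = 604
Q*15 = 604*15 = 9060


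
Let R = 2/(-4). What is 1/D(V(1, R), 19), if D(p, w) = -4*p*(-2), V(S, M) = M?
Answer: -¼ ≈ -0.25000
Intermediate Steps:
R = -½ (R = 2*(-¼) = -½ ≈ -0.50000)
D(p, w) = 8*p
1/D(V(1, R), 19) = 1/(8*(-½)) = 1/(-4) = -¼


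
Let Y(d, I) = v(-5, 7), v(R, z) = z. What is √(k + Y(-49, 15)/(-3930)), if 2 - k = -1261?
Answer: √19506881190/3930 ≈ 35.539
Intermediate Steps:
k = 1263 (k = 2 - 1*(-1261) = 2 + 1261 = 1263)
Y(d, I) = 7
√(k + Y(-49, 15)/(-3930)) = √(1263 + 7/(-3930)) = √(1263 + 7*(-1/3930)) = √(1263 - 7/3930) = √(4963583/3930) = √19506881190/3930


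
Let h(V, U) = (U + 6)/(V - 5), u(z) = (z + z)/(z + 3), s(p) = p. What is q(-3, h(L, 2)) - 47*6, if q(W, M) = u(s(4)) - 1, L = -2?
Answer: -1973/7 ≈ -281.86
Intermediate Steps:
u(z) = 2*z/(3 + z) (u(z) = (2*z)/(3 + z) = 2*z/(3 + z))
h(V, U) = (6 + U)/(-5 + V)
q(W, M) = ⅐ (q(W, M) = 2*4/(3 + 4) - 1 = 2*4/7 - 1 = 2*4*(⅐) - 1 = 8/7 - 1 = ⅐)
q(-3, h(L, 2)) - 47*6 = ⅐ - 47*6 = ⅐ - 282 = -1973/7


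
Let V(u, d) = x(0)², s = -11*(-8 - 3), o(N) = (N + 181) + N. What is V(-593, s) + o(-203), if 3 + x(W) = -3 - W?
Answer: -189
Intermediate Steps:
o(N) = 181 + 2*N (o(N) = (181 + N) + N = 181 + 2*N)
x(W) = -6 - W (x(W) = -3 + (-3 - W) = -6 - W)
s = 121 (s = -11*(-11) = 121)
V(u, d) = 36 (V(u, d) = (-6 - 1*0)² = (-6 + 0)² = (-6)² = 36)
V(-593, s) + o(-203) = 36 + (181 + 2*(-203)) = 36 + (181 - 406) = 36 - 225 = -189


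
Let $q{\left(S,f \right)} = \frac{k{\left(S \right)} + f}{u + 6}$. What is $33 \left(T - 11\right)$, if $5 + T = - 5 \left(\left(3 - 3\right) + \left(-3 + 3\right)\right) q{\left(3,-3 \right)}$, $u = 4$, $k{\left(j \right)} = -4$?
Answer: $-528$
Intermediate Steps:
$q{\left(S,f \right)} = - \frac{2}{5} + \frac{f}{10}$ ($q{\left(S,f \right)} = \frac{-4 + f}{4 + 6} = \frac{-4 + f}{10} = \left(-4 + f\right) \frac{1}{10} = - \frac{2}{5} + \frac{f}{10}$)
$T = -5$ ($T = -5 + - 5 \left(\left(3 - 3\right) + \left(-3 + 3\right)\right) \left(- \frac{2}{5} + \frac{1}{10} \left(-3\right)\right) = -5 + - 5 \left(0 + 0\right) \left(- \frac{2}{5} - \frac{3}{10}\right) = -5 + \left(-5\right) 0 \left(- \frac{7}{10}\right) = -5 + 0 \left(- \frac{7}{10}\right) = -5 + 0 = -5$)
$33 \left(T - 11\right) = 33 \left(-5 - 11\right) = 33 \left(-16\right) = -528$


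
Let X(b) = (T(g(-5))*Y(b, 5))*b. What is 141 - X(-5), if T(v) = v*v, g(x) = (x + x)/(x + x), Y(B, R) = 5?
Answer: 166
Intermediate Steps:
g(x) = 1 (g(x) = (2*x)/((2*x)) = (2*x)*(1/(2*x)) = 1)
T(v) = v²
X(b) = 5*b (X(b) = (1²*5)*b = (1*5)*b = 5*b)
141 - X(-5) = 141 - 5*(-5) = 141 - 1*(-25) = 141 + 25 = 166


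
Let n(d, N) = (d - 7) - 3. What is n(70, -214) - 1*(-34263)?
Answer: 34323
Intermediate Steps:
n(d, N) = -10 + d (n(d, N) = (-7 + d) - 3 = -10 + d)
n(70, -214) - 1*(-34263) = (-10 + 70) - 1*(-34263) = 60 + 34263 = 34323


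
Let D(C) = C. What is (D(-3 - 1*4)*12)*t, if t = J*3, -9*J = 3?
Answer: 84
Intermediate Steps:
J = -⅓ (J = -⅑*3 = -⅓ ≈ -0.33333)
t = -1 (t = -⅓*3 = -1)
(D(-3 - 1*4)*12)*t = ((-3 - 1*4)*12)*(-1) = ((-3 - 4)*12)*(-1) = -7*12*(-1) = -84*(-1) = 84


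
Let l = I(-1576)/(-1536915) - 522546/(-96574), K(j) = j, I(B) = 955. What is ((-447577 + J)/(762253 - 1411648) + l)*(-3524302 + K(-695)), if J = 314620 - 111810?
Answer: -66811417059349606763/3275131540565 ≈ -2.0400e+7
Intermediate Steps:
J = 202810
l = 736712438/136170669 (l = 955/(-1536915) - 522546/(-96574) = 955*(-1/1536915) - 522546*(-1/96574) = -191/307383 + 2397/443 = 736712438/136170669 ≈ 5.4102)
((-447577 + J)/(762253 - 1411648) + l)*(-3524302 + K(-695)) = ((-447577 + 202810)/(762253 - 1411648) + 736712438/136170669)*(-3524302 - 695) = (-244767/(-649395) + 736712438/136170669)*(-3524997) = (-244767*(-1/649395) + 736712438/136170669)*(-3524997) = (81589/216465 + 736712438/136170669)*(-3524997) = (56860828868237/9825394621695)*(-3524997) = -66811417059349606763/3275131540565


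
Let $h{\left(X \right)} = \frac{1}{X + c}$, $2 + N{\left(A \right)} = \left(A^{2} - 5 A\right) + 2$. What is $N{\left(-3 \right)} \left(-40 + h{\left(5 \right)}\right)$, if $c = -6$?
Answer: $-984$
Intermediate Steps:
$N{\left(A \right)} = A^{2} - 5 A$ ($N{\left(A \right)} = -2 + \left(\left(A^{2} - 5 A\right) + 2\right) = -2 + \left(2 + A^{2} - 5 A\right) = A^{2} - 5 A$)
$h{\left(X \right)} = \frac{1}{-6 + X}$ ($h{\left(X \right)} = \frac{1}{X - 6} = \frac{1}{-6 + X}$)
$N{\left(-3 \right)} \left(-40 + h{\left(5 \right)}\right) = - 3 \left(-5 - 3\right) \left(-40 + \frac{1}{-6 + 5}\right) = \left(-3\right) \left(-8\right) \left(-40 + \frac{1}{-1}\right) = 24 \left(-40 - 1\right) = 24 \left(-41\right) = -984$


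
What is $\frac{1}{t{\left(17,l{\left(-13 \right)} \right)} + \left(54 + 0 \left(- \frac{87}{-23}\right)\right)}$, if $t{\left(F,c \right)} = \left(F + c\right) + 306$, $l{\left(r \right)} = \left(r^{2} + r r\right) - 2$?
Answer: $\frac{1}{713} \approx 0.0014025$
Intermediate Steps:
$l{\left(r \right)} = -2 + 2 r^{2}$ ($l{\left(r \right)} = \left(r^{2} + r^{2}\right) - 2 = 2 r^{2} - 2 = -2 + 2 r^{2}$)
$t{\left(F,c \right)} = 306 + F + c$
$\frac{1}{t{\left(17,l{\left(-13 \right)} \right)} + \left(54 + 0 \left(- \frac{87}{-23}\right)\right)} = \frac{1}{\left(306 + 17 - \left(2 - 2 \left(-13\right)^{2}\right)\right) + \left(54 + 0 \left(- \frac{87}{-23}\right)\right)} = \frac{1}{\left(306 + 17 + \left(-2 + 2 \cdot 169\right)\right) + \left(54 + 0 \left(\left(-87\right) \left(- \frac{1}{23}\right)\right)\right)} = \frac{1}{\left(306 + 17 + \left(-2 + 338\right)\right) + \left(54 + 0 \cdot \frac{87}{23}\right)} = \frac{1}{\left(306 + 17 + 336\right) + \left(54 + 0\right)} = \frac{1}{659 + 54} = \frac{1}{713}$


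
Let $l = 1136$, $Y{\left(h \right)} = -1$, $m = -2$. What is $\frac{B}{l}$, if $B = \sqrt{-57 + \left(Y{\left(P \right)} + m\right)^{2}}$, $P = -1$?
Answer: $\frac{i \sqrt{3}}{284} \approx 0.0060988 i$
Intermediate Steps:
$B = 4 i \sqrt{3}$ ($B = \sqrt{-57 + \left(-1 - 2\right)^{2}} = \sqrt{-57 + \left(-3\right)^{2}} = \sqrt{-57 + 9} = \sqrt{-48} = 4 i \sqrt{3} \approx 6.9282 i$)
$\frac{B}{l} = \frac{4 i \sqrt{3}}{1136} = 4 i \sqrt{3} \cdot \frac{1}{1136} = \frac{i \sqrt{3}}{284}$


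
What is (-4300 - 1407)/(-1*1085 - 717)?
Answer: 5707/1802 ≈ 3.1670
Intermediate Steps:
(-4300 - 1407)/(-1*1085 - 717) = -5707/(-1085 - 717) = -5707/(-1802) = -5707*(-1/1802) = 5707/1802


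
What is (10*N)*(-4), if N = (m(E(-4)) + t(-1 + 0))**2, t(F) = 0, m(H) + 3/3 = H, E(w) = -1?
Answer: -160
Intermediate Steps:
m(H) = -1 + H
N = 4 (N = ((-1 - 1) + 0)**2 = (-2 + 0)**2 = (-2)**2 = 4)
(10*N)*(-4) = (10*4)*(-4) = 40*(-4) = -160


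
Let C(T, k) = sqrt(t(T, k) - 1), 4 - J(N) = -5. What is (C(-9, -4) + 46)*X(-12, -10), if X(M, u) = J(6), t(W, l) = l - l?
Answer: 414 + 9*I ≈ 414.0 + 9.0*I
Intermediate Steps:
J(N) = 9 (J(N) = 4 - 1*(-5) = 4 + 5 = 9)
t(W, l) = 0
C(T, k) = I (C(T, k) = sqrt(0 - 1) = sqrt(-1) = I)
X(M, u) = 9
(C(-9, -4) + 46)*X(-12, -10) = (I + 46)*9 = (46 + I)*9 = 414 + 9*I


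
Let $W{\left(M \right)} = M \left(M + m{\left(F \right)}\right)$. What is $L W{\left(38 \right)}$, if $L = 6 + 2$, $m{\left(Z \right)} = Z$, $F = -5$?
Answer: $10032$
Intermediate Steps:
$W{\left(M \right)} = M \left(-5 + M\right)$ ($W{\left(M \right)} = M \left(M - 5\right) = M \left(-5 + M\right)$)
$L = 8$
$L W{\left(38 \right)} = 8 \cdot 38 \left(-5 + 38\right) = 8 \cdot 38 \cdot 33 = 8 \cdot 1254 = 10032$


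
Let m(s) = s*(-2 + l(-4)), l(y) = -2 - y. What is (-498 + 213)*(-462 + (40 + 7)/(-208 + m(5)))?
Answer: 27400755/208 ≈ 1.3173e+5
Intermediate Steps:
m(s) = 0 (m(s) = s*(-2 + (-2 - 1*(-4))) = s*(-2 + (-2 + 4)) = s*(-2 + 2) = s*0 = 0)
(-498 + 213)*(-462 + (40 + 7)/(-208 + m(5))) = (-498 + 213)*(-462 + (40 + 7)/(-208 + 0)) = -285*(-462 + 47/(-208)) = -285*(-462 + 47*(-1/208)) = -285*(-462 - 47/208) = -285*(-96143/208) = 27400755/208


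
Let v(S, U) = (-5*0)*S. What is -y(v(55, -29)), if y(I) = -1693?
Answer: 1693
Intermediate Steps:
v(S, U) = 0 (v(S, U) = 0*S = 0)
-y(v(55, -29)) = -1*(-1693) = 1693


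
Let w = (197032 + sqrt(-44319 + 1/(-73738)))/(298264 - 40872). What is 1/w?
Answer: 3739582891593472/2862631074206135 - 257392*I*sqrt(240975372763174)/2862631074206135 ≈ 1.3063 - 0.0013958*I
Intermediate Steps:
w = 24629/32174 + I*sqrt(240975372763174)/18979571296 (w = (197032 + sqrt(-44319 - 1/73738))/257392 = (197032 + sqrt(-3267994423/73738))*(1/257392) = (197032 + I*sqrt(240975372763174)/73738)*(1/257392) = 24629/32174 + I*sqrt(240975372763174)/18979571296 ≈ 0.76549 + 0.0008179*I)
1/w = 1/(24629/32174 + I*sqrt(240975372763174)/18979571296)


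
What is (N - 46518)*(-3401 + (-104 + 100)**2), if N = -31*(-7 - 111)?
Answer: 145081100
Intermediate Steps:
N = 3658 (N = -31*(-118) = 3658)
(N - 46518)*(-3401 + (-104 + 100)**2) = (3658 - 46518)*(-3401 + (-104 + 100)**2) = -42860*(-3401 + (-4)**2) = -42860*(-3401 + 16) = -42860*(-3385) = 145081100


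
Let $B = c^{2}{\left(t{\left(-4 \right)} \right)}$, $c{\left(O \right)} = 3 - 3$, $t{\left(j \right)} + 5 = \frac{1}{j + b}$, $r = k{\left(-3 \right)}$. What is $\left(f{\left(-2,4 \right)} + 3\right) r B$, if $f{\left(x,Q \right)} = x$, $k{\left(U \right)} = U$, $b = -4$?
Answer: $0$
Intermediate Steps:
$r = -3$
$t{\left(j \right)} = -5 + \frac{1}{-4 + j}$ ($t{\left(j \right)} = -5 + \frac{1}{j - 4} = -5 + \frac{1}{-4 + j}$)
$c{\left(O \right)} = 0$
$B = 0$ ($B = 0^{2} = 0$)
$\left(f{\left(-2,4 \right)} + 3\right) r B = \left(-2 + 3\right) \left(-3\right) 0 = 1 \left(-3\right) 0 = \left(-3\right) 0 = 0$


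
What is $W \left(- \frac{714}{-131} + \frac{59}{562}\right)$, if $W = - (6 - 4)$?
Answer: $- \frac{408997}{36811} \approx -11.111$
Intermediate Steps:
$W = -2$ ($W = \left(-1\right) 2 = -2$)
$W \left(- \frac{714}{-131} + \frac{59}{562}\right) = - 2 \left(- \frac{714}{-131} + \frac{59}{562}\right) = - 2 \left(\left(-714\right) \left(- \frac{1}{131}\right) + 59 \cdot \frac{1}{562}\right) = - 2 \left(\frac{714}{131} + \frac{59}{562}\right) = \left(-2\right) \frac{408997}{73622} = - \frac{408997}{36811}$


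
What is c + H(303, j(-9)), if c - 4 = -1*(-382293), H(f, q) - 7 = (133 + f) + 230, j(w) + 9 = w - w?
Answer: 382970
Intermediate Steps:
j(w) = -9 (j(w) = -9 + (w - w) = -9 + 0 = -9)
H(f, q) = 370 + f (H(f, q) = 7 + ((133 + f) + 230) = 7 + (363 + f) = 370 + f)
c = 382297 (c = 4 - 1*(-382293) = 4 + 382293 = 382297)
c + H(303, j(-9)) = 382297 + (370 + 303) = 382297 + 673 = 382970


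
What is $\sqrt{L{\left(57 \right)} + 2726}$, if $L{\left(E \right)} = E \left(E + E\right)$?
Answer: $2 \sqrt{2306} \approx 96.042$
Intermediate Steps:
$L{\left(E \right)} = 2 E^{2}$ ($L{\left(E \right)} = E 2 E = 2 E^{2}$)
$\sqrt{L{\left(57 \right)} + 2726} = \sqrt{2 \cdot 57^{2} + 2726} = \sqrt{2 \cdot 3249 + 2726} = \sqrt{6498 + 2726} = \sqrt{9224} = 2 \sqrt{2306}$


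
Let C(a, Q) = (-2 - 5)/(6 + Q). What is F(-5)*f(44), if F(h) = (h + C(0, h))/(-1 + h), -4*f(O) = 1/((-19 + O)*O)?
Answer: -1/2200 ≈ -0.00045455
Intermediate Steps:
f(O) = -1/(4*O*(-19 + O)) (f(O) = -1/(4*(-19 + O)*O) = -1/(4*O*(-19 + O)))
C(a, Q) = -7/(6 + Q)
F(h) = (h - 7/(6 + h))/(-1 + h)
F(-5)*f(44) = ((7 - 5)/(6 - 5))*(-¼/(44*(-19 + 44))) = (2/1)*(-¼*1/44/25) = (1*2)*(-¼*1/44*1/25) = 2*(-1/4400) = -1/2200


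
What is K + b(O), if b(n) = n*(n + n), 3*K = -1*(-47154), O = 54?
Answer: 21550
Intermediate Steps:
K = 15718 (K = (-1*(-47154))/3 = (⅓)*47154 = 15718)
b(n) = 2*n² (b(n) = n*(2*n) = 2*n²)
K + b(O) = 15718 + 2*54² = 15718 + 2*2916 = 15718 + 5832 = 21550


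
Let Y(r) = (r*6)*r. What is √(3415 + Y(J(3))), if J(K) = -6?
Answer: √3631 ≈ 60.258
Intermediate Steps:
Y(r) = 6*r² (Y(r) = (6*r)*r = 6*r²)
√(3415 + Y(J(3))) = √(3415 + 6*(-6)²) = √(3415 + 6*36) = √(3415 + 216) = √3631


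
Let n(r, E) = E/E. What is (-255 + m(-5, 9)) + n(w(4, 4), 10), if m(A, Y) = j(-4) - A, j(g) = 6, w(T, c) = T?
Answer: -243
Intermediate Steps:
m(A, Y) = 6 - A
n(r, E) = 1
(-255 + m(-5, 9)) + n(w(4, 4), 10) = (-255 + (6 - 1*(-5))) + 1 = (-255 + (6 + 5)) + 1 = (-255 + 11) + 1 = -244 + 1 = -243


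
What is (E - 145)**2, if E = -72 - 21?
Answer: 56644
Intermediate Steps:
E = -93
(E - 145)**2 = (-93 - 145)**2 = (-238)**2 = 56644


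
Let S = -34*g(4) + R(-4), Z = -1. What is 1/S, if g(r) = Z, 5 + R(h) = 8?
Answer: 1/37 ≈ 0.027027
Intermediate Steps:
R(h) = 3 (R(h) = -5 + 8 = 3)
g(r) = -1
S = 37 (S = -34*(-1) + 3 = 34 + 3 = 37)
1/S = 1/37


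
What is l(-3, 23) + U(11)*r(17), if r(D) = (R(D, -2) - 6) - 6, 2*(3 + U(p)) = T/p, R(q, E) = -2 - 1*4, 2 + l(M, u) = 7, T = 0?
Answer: 59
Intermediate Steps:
l(M, u) = 5 (l(M, u) = -2 + 7 = 5)
R(q, E) = -6 (R(q, E) = -2 - 4 = -6)
U(p) = -3 (U(p) = -3 + (0/p)/2 = -3 + (½)*0 = -3 + 0 = -3)
r(D) = -18 (r(D) = (-6 - 6) - 6 = -12 - 6 = -18)
l(-3, 23) + U(11)*r(17) = 5 - 3*(-18) = 5 + 54 = 59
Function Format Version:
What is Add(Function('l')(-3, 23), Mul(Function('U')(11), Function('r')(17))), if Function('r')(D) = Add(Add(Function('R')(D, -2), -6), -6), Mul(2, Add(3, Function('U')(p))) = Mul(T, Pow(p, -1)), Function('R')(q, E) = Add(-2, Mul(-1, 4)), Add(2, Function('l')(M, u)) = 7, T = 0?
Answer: 59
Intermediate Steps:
Function('l')(M, u) = 5 (Function('l')(M, u) = Add(-2, 7) = 5)
Function('R')(q, E) = -6 (Function('R')(q, E) = Add(-2, -4) = -6)
Function('U')(p) = -3 (Function('U')(p) = Add(-3, Mul(Rational(1, 2), Mul(0, Pow(p, -1)))) = Add(-3, Mul(Rational(1, 2), 0)) = Add(-3, 0) = -3)
Function('r')(D) = -18 (Function('r')(D) = Add(Add(-6, -6), -6) = Add(-12, -6) = -18)
Add(Function('l')(-3, 23), Mul(Function('U')(11), Function('r')(17))) = Add(5, Mul(-3, -18)) = Add(5, 54) = 59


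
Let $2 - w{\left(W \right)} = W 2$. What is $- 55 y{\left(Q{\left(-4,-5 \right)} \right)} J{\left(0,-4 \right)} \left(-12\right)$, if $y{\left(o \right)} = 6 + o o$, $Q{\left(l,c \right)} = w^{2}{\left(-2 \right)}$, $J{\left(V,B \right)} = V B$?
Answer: $0$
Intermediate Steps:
$J{\left(V,B \right)} = B V$
$w{\left(W \right)} = 2 - 2 W$ ($w{\left(W \right)} = 2 - W 2 = 2 - 2 W$)
$Q{\left(l,c \right)} = 36$ ($Q{\left(l,c \right)} = \left(2 - -4\right)^{2} = \left(2 + 4\right)^{2} = 6^{2} = 36$)
$y{\left(o \right)} = 6 + o^{2}$
$- 55 y{\left(Q{\left(-4,-5 \right)} \right)} J{\left(0,-4 \right)} \left(-12\right) = - 55 \left(6 + 36^{2}\right) \left(-4\right) 0 \left(-12\right) = - 55 \left(6 + 1296\right) 0 \left(-12\right) = \left(-55\right) 1302 \cdot 0 = \left(-71610\right) 0 = 0$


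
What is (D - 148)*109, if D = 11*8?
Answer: -6540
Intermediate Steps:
D = 88
(D - 148)*109 = (88 - 148)*109 = -60*109 = -6540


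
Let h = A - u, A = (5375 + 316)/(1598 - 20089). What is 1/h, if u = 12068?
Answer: -18491/223155079 ≈ -8.2862e-5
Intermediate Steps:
A = -5691/18491 (A = 5691/(-18491) = 5691*(-1/18491) = -5691/18491 ≈ -0.30777)
h = -223155079/18491 (h = -5691/18491 - 1*12068 = -5691/18491 - 12068 = -223155079/18491 ≈ -12068.)
1/h = 1/(-223155079/18491) = -18491/223155079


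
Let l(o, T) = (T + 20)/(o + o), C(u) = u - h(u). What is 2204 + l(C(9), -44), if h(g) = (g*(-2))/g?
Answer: 24232/11 ≈ 2202.9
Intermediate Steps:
h(g) = -2 (h(g) = (-2*g)/g = -2)
C(u) = 2 + u (C(u) = u - 1*(-2) = u + 2 = 2 + u)
l(o, T) = (20 + T)/(2*o) (l(o, T) = (20 + T)/((2*o)) = (20 + T)*(1/(2*o)) = (20 + T)/(2*o))
2204 + l(C(9), -44) = 2204 + (20 - 44)/(2*(2 + 9)) = 2204 + (1/2)*(-24)/11 = 2204 + (1/2)*(1/11)*(-24) = 2204 - 12/11 = 24232/11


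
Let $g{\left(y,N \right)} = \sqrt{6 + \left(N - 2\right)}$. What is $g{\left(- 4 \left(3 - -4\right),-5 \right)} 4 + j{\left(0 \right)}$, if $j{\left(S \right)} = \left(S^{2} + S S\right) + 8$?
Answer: $8 + 4 i \approx 8.0 + 4.0 i$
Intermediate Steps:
$g{\left(y,N \right)} = \sqrt{4 + N}$ ($g{\left(y,N \right)} = \sqrt{6 + \left(N - 2\right)} = \sqrt{6 + \left(-2 + N\right)} = \sqrt{4 + N}$)
$j{\left(S \right)} = 8 + 2 S^{2}$ ($j{\left(S \right)} = \left(S^{2} + S^{2}\right) + 8 = 2 S^{2} + 8 = 8 + 2 S^{2}$)
$g{\left(- 4 \left(3 - -4\right),-5 \right)} 4 + j{\left(0 \right)} = \sqrt{4 - 5} \cdot 4 + \left(8 + 2 \cdot 0^{2}\right) = \sqrt{-1} \cdot 4 + \left(8 + 2 \cdot 0\right) = i 4 + \left(8 + 0\right) = 4 i + 8 = 8 + 4 i$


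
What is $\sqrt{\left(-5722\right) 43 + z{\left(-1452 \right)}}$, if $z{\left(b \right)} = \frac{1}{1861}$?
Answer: $\frac{3 i \sqrt{94681808545}}{1861} \approx 496.03 i$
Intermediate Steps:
$z{\left(b \right)} = \frac{1}{1861}$
$\sqrt{\left(-5722\right) 43 + z{\left(-1452 \right)}} = \sqrt{\left(-5722\right) 43 + \frac{1}{1861}} = \sqrt{-246046 + \frac{1}{1861}} = \sqrt{- \frac{457891605}{1861}} = \frac{3 i \sqrt{94681808545}}{1861}$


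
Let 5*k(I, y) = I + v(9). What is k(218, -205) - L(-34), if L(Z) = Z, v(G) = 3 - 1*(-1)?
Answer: 392/5 ≈ 78.400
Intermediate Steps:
v(G) = 4 (v(G) = 3 + 1 = 4)
k(I, y) = 4/5 + I/5 (k(I, y) = (I + 4)/5 = (4 + I)/5 = 4/5 + I/5)
k(218, -205) - L(-34) = (4/5 + (1/5)*218) - 1*(-34) = (4/5 + 218/5) + 34 = 222/5 + 34 = 392/5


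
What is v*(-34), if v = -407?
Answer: 13838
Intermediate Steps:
v*(-34) = -407*(-34) = 13838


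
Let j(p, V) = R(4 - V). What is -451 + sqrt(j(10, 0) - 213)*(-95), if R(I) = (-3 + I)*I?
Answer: -451 - 95*I*sqrt(209) ≈ -451.0 - 1373.4*I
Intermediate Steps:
R(I) = I*(-3 + I)
j(p, V) = (1 - V)*(4 - V) (j(p, V) = (4 - V)*(-3 + (4 - V)) = (4 - V)*(1 - V) = (1 - V)*(4 - V))
-451 + sqrt(j(10, 0) - 213)*(-95) = -451 + sqrt((-1 + 0)*(-4 + 0) - 213)*(-95) = -451 + sqrt(-1*(-4) - 213)*(-95) = -451 + sqrt(4 - 213)*(-95) = -451 + sqrt(-209)*(-95) = -451 + (I*sqrt(209))*(-95) = -451 - 95*I*sqrt(209)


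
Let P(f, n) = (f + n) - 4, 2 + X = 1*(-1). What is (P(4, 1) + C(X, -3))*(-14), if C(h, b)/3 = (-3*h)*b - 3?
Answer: 1246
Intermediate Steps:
X = -3 (X = -2 + 1*(-1) = -2 - 1 = -3)
C(h, b) = -9 - 9*b*h (C(h, b) = 3*((-3*h)*b - 3) = 3*(-3*b*h - 3) = 3*(-3 - 3*b*h) = -9 - 9*b*h)
P(f, n) = -4 + f + n
(P(4, 1) + C(X, -3))*(-14) = ((-4 + 4 + 1) + (-9 - 9*(-3)*(-3)))*(-14) = (1 + (-9 - 81))*(-14) = (1 - 90)*(-14) = -89*(-14) = 1246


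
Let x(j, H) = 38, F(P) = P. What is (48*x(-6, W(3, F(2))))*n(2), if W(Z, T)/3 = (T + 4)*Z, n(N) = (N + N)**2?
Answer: 29184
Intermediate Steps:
n(N) = 4*N**2 (n(N) = (2*N)**2 = 4*N**2)
W(Z, T) = 3*Z*(4 + T) (W(Z, T) = 3*((T + 4)*Z) = 3*((4 + T)*Z) = 3*(Z*(4 + T)) = 3*Z*(4 + T))
(48*x(-6, W(3, F(2))))*n(2) = (48*38)*(4*2**2) = 1824*(4*4) = 1824*16 = 29184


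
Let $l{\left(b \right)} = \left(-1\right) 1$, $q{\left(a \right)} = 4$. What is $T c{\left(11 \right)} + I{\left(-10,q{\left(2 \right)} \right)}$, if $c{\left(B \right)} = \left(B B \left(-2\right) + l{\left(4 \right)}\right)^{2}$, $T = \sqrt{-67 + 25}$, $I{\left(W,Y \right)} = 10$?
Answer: $10 + 59049 i \sqrt{42} \approx 10.0 + 3.8268 \cdot 10^{5} i$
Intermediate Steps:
$l{\left(b \right)} = -1$
$T = i \sqrt{42}$ ($T = \sqrt{-42} = i \sqrt{42} \approx 6.4807 i$)
$c{\left(B \right)} = \left(-1 - 2 B^{2}\right)^{2}$ ($c{\left(B \right)} = \left(B B \left(-2\right) - 1\right)^{2} = \left(B^{2} \left(-2\right) - 1\right)^{2} = \left(- 2 B^{2} - 1\right)^{2} = \left(-1 - 2 B^{2}\right)^{2}$)
$T c{\left(11 \right)} + I{\left(-10,q{\left(2 \right)} \right)} = i \sqrt{42} \left(1 + 2 \cdot 11^{2}\right)^{2} + 10 = i \sqrt{42} \left(1 + 2 \cdot 121\right)^{2} + 10 = i \sqrt{42} \left(1 + 242\right)^{2} + 10 = i \sqrt{42} \cdot 243^{2} + 10 = i \sqrt{42} \cdot 59049 + 10 = 59049 i \sqrt{42} + 10 = 10 + 59049 i \sqrt{42}$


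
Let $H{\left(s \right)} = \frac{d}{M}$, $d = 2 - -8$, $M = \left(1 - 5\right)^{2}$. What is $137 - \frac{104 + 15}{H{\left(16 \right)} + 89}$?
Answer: $\frac{97277}{717} \approx 135.67$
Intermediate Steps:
$M = 16$ ($M = \left(-4\right)^{2} = 16$)
$d = 10$ ($d = 2 + 8 = 10$)
$H{\left(s \right)} = \frac{5}{8}$ ($H{\left(s \right)} = \frac{10}{16} = 10 \cdot \frac{1}{16} = \frac{5}{8}$)
$137 - \frac{104 + 15}{H{\left(16 \right)} + 89} = 137 - \frac{104 + 15}{\frac{5}{8} + 89} = 137 - \frac{119}{\frac{717}{8}} = 137 - 119 \cdot \frac{8}{717} = 137 - \frac{952}{717} = \frac{97277}{717}$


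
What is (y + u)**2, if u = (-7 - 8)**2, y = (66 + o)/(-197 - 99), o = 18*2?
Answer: 1105496001/21904 ≈ 50470.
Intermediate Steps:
o = 36
y = -51/148 (y = (66 + 36)/(-197 - 99) = 102/(-296) = 102*(-1/296) = -51/148 ≈ -0.34459)
u = 225 (u = (-15)**2 = 225)
(y + u)**2 = (-51/148 + 225)**2 = (33249/148)**2 = 1105496001/21904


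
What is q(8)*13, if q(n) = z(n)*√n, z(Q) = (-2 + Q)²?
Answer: 936*√2 ≈ 1323.7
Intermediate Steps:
q(n) = √n*(-2 + n)² (q(n) = (-2 + n)²*√n = √n*(-2 + n)²)
q(8)*13 = (√8*(-2 + 8)²)*13 = ((2*√2)*6²)*13 = ((2*√2)*36)*13 = (72*√2)*13 = 936*√2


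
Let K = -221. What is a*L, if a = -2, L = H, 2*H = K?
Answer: 221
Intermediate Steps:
H = -221/2 (H = (½)*(-221) = -221/2 ≈ -110.50)
L = -221/2 ≈ -110.50
a*L = -2*(-221/2) = 221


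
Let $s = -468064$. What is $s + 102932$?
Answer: $-365132$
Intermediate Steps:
$s + 102932 = -468064 + 102932 = -365132$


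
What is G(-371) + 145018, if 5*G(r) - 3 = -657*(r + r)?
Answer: 1212587/5 ≈ 2.4252e+5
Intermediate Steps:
G(r) = ⅗ - 1314*r/5 (G(r) = ⅗ + (-657*(r + r))/5 = ⅗ + (-1314*r)/5 = ⅗ - 1314*r/5)
G(-371) + 145018 = (⅗ - 1314/5*(-371)) + 145018 = (⅗ + 487494/5) + 145018 = 487497/5 + 145018 = 1212587/5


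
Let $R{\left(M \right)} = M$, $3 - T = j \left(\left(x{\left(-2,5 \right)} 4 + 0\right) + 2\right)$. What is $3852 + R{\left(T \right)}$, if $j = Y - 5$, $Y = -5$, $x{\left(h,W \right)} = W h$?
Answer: $3475$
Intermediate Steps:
$j = -10$ ($j = -5 - 5 = -10$)
$T = -377$ ($T = 3 - - 10 \left(\left(5 \left(-2\right) 4 + 0\right) + 2\right) = 3 - - 10 \left(\left(\left(-10\right) 4 + 0\right) + 2\right) = 3 - - 10 \left(\left(-40 + 0\right) + 2\right) = 3 - - 10 \left(-40 + 2\right) = 3 - \left(-10\right) \left(-38\right) = 3 - 380 = -377$)
$3852 + R{\left(T \right)} = 3852 - 377 = 3475$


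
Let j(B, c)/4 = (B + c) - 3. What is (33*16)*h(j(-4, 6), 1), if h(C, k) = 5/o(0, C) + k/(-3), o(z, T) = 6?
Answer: 264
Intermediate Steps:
j(B, c) = -12 + 4*B + 4*c (j(B, c) = 4*((B + c) - 3) = 4*(-3 + B + c) = -12 + 4*B + 4*c)
h(C, k) = ⅚ - k/3 (h(C, k) = 5/6 + k/(-3) = 5*(⅙) + k*(-⅓) = ⅚ - k/3)
(33*16)*h(j(-4, 6), 1) = (33*16)*(⅚ - ⅓*1) = 528*(⅚ - ⅓) = 528*(½) = 264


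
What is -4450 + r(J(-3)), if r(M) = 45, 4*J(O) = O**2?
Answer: -4405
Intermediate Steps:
J(O) = O**2/4
-4450 + r(J(-3)) = -4450 + 45 = -4405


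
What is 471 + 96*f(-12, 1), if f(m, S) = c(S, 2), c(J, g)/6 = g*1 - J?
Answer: 1047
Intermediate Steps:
c(J, g) = -6*J + 6*g (c(J, g) = 6*(g*1 - J) = 6*(g - J) = -6*J + 6*g)
f(m, S) = 12 - 6*S (f(m, S) = -6*S + 6*2 = -6*S + 12 = 12 - 6*S)
471 + 96*f(-12, 1) = 471 + 96*(12 - 6*1) = 471 + 96*(12 - 6) = 471 + 96*6 = 471 + 576 = 1047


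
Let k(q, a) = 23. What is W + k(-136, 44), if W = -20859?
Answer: -20836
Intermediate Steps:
W + k(-136, 44) = -20859 + 23 = -20836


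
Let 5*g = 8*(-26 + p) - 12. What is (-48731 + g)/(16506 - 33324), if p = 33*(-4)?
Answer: 244931/84090 ≈ 2.9127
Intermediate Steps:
p = -132
g = -1276/5 (g = (8*(-26 - 132) - 12)/5 = (8*(-158) - 12)/5 = (-1264 - 12)/5 = (⅕)*(-1276) = -1276/5 ≈ -255.20)
(-48731 + g)/(16506 - 33324) = (-48731 - 1276/5)/(16506 - 33324) = -244931/5/(-16818) = -244931/5*(-1/16818) = 244931/84090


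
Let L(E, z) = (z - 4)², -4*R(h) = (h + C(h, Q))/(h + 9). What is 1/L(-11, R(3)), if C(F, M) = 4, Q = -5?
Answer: 2304/39601 ≈ 0.058180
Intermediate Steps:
R(h) = -(4 + h)/(4*(9 + h)) (R(h) = -(h + 4)/(4*(h + 9)) = -(4 + h)/(4*(9 + h)))
L(E, z) = (-4 + z)²
1/L(-11, R(3)) = 1/((-4 + (-4 - 1*3)/(4*(9 + 3)))²) = 1/((-4 + (¼)*(-4 - 3)/12)²) = 1/((-4 + (¼)*(1/12)*(-7))²) = 1/((-4 - 7/48)²) = 1/((-199/48)²) = 1/(39601/2304) = 2304/39601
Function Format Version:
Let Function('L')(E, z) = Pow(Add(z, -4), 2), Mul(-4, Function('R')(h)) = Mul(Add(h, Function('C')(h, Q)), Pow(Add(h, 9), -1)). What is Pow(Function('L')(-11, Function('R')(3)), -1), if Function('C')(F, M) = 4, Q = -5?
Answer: Rational(2304, 39601) ≈ 0.058180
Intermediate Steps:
Function('R')(h) = Mul(Rational(-1, 4), Pow(Add(9, h), -1), Add(4, h)) (Function('R')(h) = Mul(Rational(-1, 4), Mul(Add(h, 4), Pow(Add(h, 9), -1))) = Mul(Rational(-1, 4), Mul(Add(4, h), Pow(Add(9, h), -1))) = Mul(Rational(-1, 4), Mul(Pow(Add(9, h), -1), Add(4, h))) = Mul(Rational(-1, 4), Pow(Add(9, h), -1), Add(4, h)))
Function('L')(E, z) = Pow(Add(-4, z), 2)
Pow(Function('L')(-11, Function('R')(3)), -1) = Pow(Pow(Add(-4, Mul(Rational(1, 4), Pow(Add(9, 3), -1), Add(-4, Mul(-1, 3)))), 2), -1) = Pow(Pow(Add(-4, Mul(Rational(1, 4), Pow(12, -1), Add(-4, -3))), 2), -1) = Pow(Pow(Add(-4, Mul(Rational(1, 4), Rational(1, 12), -7)), 2), -1) = Pow(Pow(Add(-4, Rational(-7, 48)), 2), -1) = Pow(Pow(Rational(-199, 48), 2), -1) = Pow(Rational(39601, 2304), -1) = Rational(2304, 39601)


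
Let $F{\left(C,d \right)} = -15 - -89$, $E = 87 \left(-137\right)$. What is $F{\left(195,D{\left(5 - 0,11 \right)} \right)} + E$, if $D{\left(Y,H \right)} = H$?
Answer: $-11845$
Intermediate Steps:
$E = -11919$
$F{\left(C,d \right)} = 74$ ($F{\left(C,d \right)} = -15 + 89 = 74$)
$F{\left(195,D{\left(5 - 0,11 \right)} \right)} + E = 74 - 11919 = -11845$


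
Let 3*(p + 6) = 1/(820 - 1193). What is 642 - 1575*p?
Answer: 3764841/373 ≈ 10093.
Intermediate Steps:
p = -6715/1119 (p = -6 + 1/(3*(820 - 1193)) = -6 + (⅓)/(-373) = -6 + (⅓)*(-1/373) = -6 - 1/1119 = -6715/1119 ≈ -6.0009)
642 - 1575*p = 642 - 1575*(-6715/1119) = 642 + 3525375/373 = 3764841/373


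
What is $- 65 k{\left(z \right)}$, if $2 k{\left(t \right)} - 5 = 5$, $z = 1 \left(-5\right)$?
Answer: $-325$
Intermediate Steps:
$z = -5$
$k{\left(t \right)} = 5$ ($k{\left(t \right)} = \frac{5}{2} + \frac{1}{2} \cdot 5 = \frac{5}{2} + \frac{5}{2} = 5$)
$- 65 k{\left(z \right)} = \left(-65\right) 5 = -325$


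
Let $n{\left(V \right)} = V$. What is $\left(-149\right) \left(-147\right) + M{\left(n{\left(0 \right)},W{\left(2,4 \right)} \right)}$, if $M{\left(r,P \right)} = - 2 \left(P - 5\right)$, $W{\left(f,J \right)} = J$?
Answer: $21905$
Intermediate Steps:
$M{\left(r,P \right)} = 10 - 2 P$ ($M{\left(r,P \right)} = - 2 \left(-5 + P\right) = 10 - 2 P$)
$\left(-149\right) \left(-147\right) + M{\left(n{\left(0 \right)},W{\left(2,4 \right)} \right)} = \left(-149\right) \left(-147\right) + \left(10 - 8\right) = 21903 + \left(10 - 8\right) = 21903 + 2 = 21905$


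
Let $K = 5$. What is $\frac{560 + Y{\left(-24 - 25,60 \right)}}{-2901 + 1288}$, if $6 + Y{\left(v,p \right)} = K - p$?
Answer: $- \frac{499}{1613} \approx -0.30936$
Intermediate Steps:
$Y{\left(v,p \right)} = -1 - p$ ($Y{\left(v,p \right)} = -6 - \left(-5 + p\right) = -1 - p$)
$\frac{560 + Y{\left(-24 - 25,60 \right)}}{-2901 + 1288} = \frac{560 - 61}{-2901 + 1288} = \frac{560 - 61}{-1613} = \left(560 - 61\right) \left(- \frac{1}{1613}\right) = 499 \left(- \frac{1}{1613}\right) = - \frac{499}{1613}$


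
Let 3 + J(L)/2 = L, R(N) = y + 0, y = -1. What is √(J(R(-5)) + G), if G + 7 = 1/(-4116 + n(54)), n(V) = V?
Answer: I*√247501722/4062 ≈ 3.873*I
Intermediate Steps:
R(N) = -1 (R(N) = -1 + 0 = -1)
J(L) = -6 + 2*L
G = -28435/4062 (G = -7 + 1/(-4116 + 54) = -7 + 1/(-4062) = -7 - 1/4062 = -28435/4062 ≈ -7.0002)
√(J(R(-5)) + G) = √((-6 + 2*(-1)) - 28435/4062) = √((-6 - 2) - 28435/4062) = √(-8 - 28435/4062) = √(-60931/4062) = I*√247501722/4062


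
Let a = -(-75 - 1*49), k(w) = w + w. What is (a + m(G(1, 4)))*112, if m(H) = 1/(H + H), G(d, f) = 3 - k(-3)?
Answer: 125048/9 ≈ 13894.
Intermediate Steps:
k(w) = 2*w
G(d, f) = 9 (G(d, f) = 3 - 2*(-3) = 3 - 1*(-6) = 3 + 6 = 9)
a = 124 (a = -(-75 - 49) = -1*(-124) = 124)
m(H) = 1/(2*H)
(a + m(G(1, 4)))*112 = (124 + (½)/9)*112 = (124 + (½)*(⅑))*112 = (124 + 1/18)*112 = (2233/18)*112 = 125048/9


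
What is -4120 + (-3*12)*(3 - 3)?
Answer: -4120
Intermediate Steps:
-4120 + (-3*12)*(3 - 3) = -4120 - 36*0 = -4120 + 0 = -4120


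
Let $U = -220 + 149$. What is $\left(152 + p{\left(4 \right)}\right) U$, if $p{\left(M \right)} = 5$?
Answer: $-11147$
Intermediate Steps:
$U = -71$
$\left(152 + p{\left(4 \right)}\right) U = \left(152 + 5\right) \left(-71\right) = 157 \left(-71\right) = -11147$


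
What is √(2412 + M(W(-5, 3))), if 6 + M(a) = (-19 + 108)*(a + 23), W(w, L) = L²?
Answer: √5254 ≈ 72.484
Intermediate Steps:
M(a) = 2041 + 89*a (M(a) = -6 + (-19 + 108)*(a + 23) = -6 + 89*(23 + a) = -6 + (2047 + 89*a) = 2041 + 89*a)
√(2412 + M(W(-5, 3))) = √(2412 + (2041 + 89*3²)) = √(2412 + (2041 + 89*9)) = √(2412 + (2041 + 801)) = √(2412 + 2842) = √5254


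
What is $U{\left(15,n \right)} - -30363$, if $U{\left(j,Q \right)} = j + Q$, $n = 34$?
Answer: $30412$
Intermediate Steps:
$U{\left(j,Q \right)} = Q + j$
$U{\left(15,n \right)} - -30363 = \left(34 + 15\right) - -30363 = 49 + 30363 = 30412$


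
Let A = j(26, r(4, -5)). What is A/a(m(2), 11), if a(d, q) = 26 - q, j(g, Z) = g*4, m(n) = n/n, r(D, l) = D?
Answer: 104/15 ≈ 6.9333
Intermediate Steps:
m(n) = 1
j(g, Z) = 4*g
A = 104 (A = 4*26 = 104)
A/a(m(2), 11) = 104/(26 - 1*11) = 104/(26 - 11) = 104/15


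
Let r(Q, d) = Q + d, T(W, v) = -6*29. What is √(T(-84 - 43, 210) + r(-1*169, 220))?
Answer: I*√123 ≈ 11.091*I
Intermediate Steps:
T(W, v) = -174
√(T(-84 - 43, 210) + r(-1*169, 220)) = √(-174 + (-1*169 + 220)) = √(-174 + (-169 + 220)) = √(-174 + 51) = √(-123) = I*√123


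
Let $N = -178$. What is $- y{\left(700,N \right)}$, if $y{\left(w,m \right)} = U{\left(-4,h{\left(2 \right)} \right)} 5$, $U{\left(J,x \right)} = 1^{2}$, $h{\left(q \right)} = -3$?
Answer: $-5$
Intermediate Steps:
$U{\left(J,x \right)} = 1$
$y{\left(w,m \right)} = 5$ ($y{\left(w,m \right)} = 1 \cdot 5 = 5$)
$- y{\left(700,N \right)} = \left(-1\right) 5 = -5$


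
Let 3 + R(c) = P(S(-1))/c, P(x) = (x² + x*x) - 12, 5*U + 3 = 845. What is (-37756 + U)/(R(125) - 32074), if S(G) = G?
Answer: 104410/89103 ≈ 1.1718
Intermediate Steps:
U = 842/5 (U = -⅗ + (⅕)*845 = -⅗ + 169 = 842/5 ≈ 168.40)
P(x) = -12 + 2*x² (P(x) = (x² + x²) - 12 = 2*x² - 12 = -12 + 2*x²)
R(c) = -3 - 10/c (R(c) = -3 + (-12 + 2*(-1)²)/c = -3 + (-12 + 2*1)/c = -3 + (-12 + 2)/c = -3 - 10/c)
(-37756 + U)/(R(125) - 32074) = (-37756 + 842/5)/((-3 - 10/125) - 32074) = -187938/(5*((-3 - 10*1/125) - 32074)) = -187938/(5*((-3 - 2/25) - 32074)) = -187938/(5*(-77/25 - 32074)) = -187938/(5*(-801927/25)) = -187938/5*(-25/801927) = 104410/89103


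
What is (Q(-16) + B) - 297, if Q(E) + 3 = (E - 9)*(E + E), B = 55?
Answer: 555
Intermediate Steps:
Q(E) = -3 + 2*E*(-9 + E) (Q(E) = -3 + (E - 9)*(E + E) = -3 + (-9 + E)*(2*E) = -3 + 2*E*(-9 + E))
(Q(-16) + B) - 297 = ((-3 - 18*(-16) + 2*(-16)²) + 55) - 297 = ((-3 + 288 + 2*256) + 55) - 297 = ((-3 + 288 + 512) + 55) - 297 = (797 + 55) - 297 = 852 - 297 = 555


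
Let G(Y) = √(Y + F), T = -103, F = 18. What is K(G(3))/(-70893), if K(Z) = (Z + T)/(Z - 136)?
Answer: -13987/1309748175 + 11*√21/436582725 ≈ -1.0564e-5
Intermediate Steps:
G(Y) = √(18 + Y) (G(Y) = √(Y + 18) = √(18 + Y))
K(Z) = (-103 + Z)/(-136 + Z) (K(Z) = (Z - 103)/(Z - 136) = (-103 + Z)/(-136 + Z))
K(G(3))/(-70893) = ((-103 + √(18 + 3))/(-136 + √(18 + 3)))/(-70893) = ((-103 + √21)/(-136 + √21))*(-1/70893) = -(-103 + √21)/(70893*(-136 + √21))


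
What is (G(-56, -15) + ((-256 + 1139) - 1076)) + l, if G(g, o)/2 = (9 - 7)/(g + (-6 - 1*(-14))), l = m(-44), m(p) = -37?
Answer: -2761/12 ≈ -230.08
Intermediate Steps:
l = -37
G(g, o) = 4/(8 + g) (G(g, o) = 2*((9 - 7)/(g + (-6 - 1*(-14)))) = 2*(2/(g + (-6 + 14))) = 2*(2/(g + 8)) = 2*(2/(8 + g)) = 4/(8 + g))
(G(-56, -15) + ((-256 + 1139) - 1076)) + l = (4/(8 - 56) + ((-256 + 1139) - 1076)) - 37 = (4/(-48) + (883 - 1076)) - 37 = (4*(-1/48) - 193) - 37 = (-1/12 - 193) - 37 = -2317/12 - 37 = -2761/12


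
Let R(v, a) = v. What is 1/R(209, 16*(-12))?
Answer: 1/209 ≈ 0.0047847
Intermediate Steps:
1/R(209, 16*(-12)) = 1/209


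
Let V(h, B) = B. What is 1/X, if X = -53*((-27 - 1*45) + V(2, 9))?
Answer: 1/3339 ≈ 0.00029949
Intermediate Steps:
X = 3339 (X = -53*((-27 - 1*45) + 9) = -53*((-27 - 45) + 9) = -53*(-72 + 9) = -53*(-63) = 3339)
1/X = 1/3339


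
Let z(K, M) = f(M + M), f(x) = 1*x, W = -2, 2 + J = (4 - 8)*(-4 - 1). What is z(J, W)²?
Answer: 16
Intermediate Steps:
J = 18 (J = -2 + (4 - 8)*(-4 - 1) = -2 - 4*(-5) = -2 + 20 = 18)
f(x) = x
z(K, M) = 2*M (z(K, M) = M + M = 2*M)
z(J, W)² = (2*(-2))² = (-4)² = 16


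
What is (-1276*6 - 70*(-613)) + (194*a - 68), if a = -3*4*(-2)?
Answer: 39842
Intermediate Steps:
a = 24 (a = -12*(-2) = 24)
(-1276*6 - 70*(-613)) + (194*a - 68) = (-1276*6 - 70*(-613)) + (194*24 - 68) = (-7656 + 42910) + (4656 - 68) = 35254 + 4588 = 39842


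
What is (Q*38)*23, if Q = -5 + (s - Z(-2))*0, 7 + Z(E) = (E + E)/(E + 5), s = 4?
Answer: -4370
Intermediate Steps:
Z(E) = -7 + 2*E/(5 + E) (Z(E) = -7 + (E + E)/(E + 5) = -7 + (2*E)/(5 + E) = -7 + 2*E/(5 + E))
Q = -5 (Q = -5 + (4 - 5*(-7 - 1*(-2))/(5 - 2))*0 = -5 + (4 - 5*(-7 + 2)/3)*0 = -5 + (4 - 5*(-5)/3)*0 = -5 + (4 - 1*(-25/3))*0 = -5 + (4 + 25/3)*0 = -5 + (37/3)*0 = -5 + 0 = -5)
(Q*38)*23 = -5*38*23 = -190*23 = -4370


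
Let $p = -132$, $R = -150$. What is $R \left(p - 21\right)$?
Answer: $22950$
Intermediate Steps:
$R \left(p - 21\right) = - 150 \left(-132 - 21\right) = \left(-150\right) \left(-153\right) = 22950$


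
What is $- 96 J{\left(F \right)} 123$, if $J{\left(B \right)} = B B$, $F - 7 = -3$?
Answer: $-188928$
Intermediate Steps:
$F = 4$ ($F = 7 - 3 = 4$)
$J{\left(B \right)} = B^{2}$
$- 96 J{\left(F \right)} 123 = - 96 \cdot 4^{2} \cdot 123 = \left(-96\right) 16 \cdot 123 = \left(-1536\right) 123 = -188928$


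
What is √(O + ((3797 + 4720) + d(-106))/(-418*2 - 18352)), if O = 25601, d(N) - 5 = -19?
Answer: √261822117505/3198 ≈ 160.00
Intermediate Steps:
d(N) = -14 (d(N) = 5 - 19 = -14)
√(O + ((3797 + 4720) + d(-106))/(-418*2 - 18352)) = √(25601 + ((3797 + 4720) - 14)/(-418*2 - 18352)) = √(25601 + (8517 - 14)/(-836 - 18352)) = √(25601 + 8503/(-19188)) = √(25601 + 8503*(-1/19188)) = √(25601 - 8503/19188) = √(491223485/19188) = √261822117505/3198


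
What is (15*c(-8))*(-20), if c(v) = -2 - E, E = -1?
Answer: 300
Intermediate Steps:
c(v) = -1 (c(v) = -2 - 1*(-1) = -2 + 1 = -1)
(15*c(-8))*(-20) = (15*(-1))*(-20) = -15*(-20) = 300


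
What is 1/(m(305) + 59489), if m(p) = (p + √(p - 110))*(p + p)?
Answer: 245539/60216841021 - 610*√195/60216841021 ≈ 3.9361e-6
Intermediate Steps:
m(p) = 2*p*(p + √(-110 + p)) (m(p) = (p + √(-110 + p))*(2*p) = 2*p*(p + √(-110 + p)))
1/(m(305) + 59489) = 1/(2*305*(305 + √(-110 + 305)) + 59489) = 1/(2*305*(305 + √195) + 59489) = 1/((186050 + 610*√195) + 59489) = 1/(245539 + 610*√195)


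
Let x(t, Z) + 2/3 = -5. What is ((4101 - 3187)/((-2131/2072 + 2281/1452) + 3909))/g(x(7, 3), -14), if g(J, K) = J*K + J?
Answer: 2062356912/649852186009 ≈ 0.0031736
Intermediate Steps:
x(t, Z) = -17/3 (x(t, Z) = -⅔ - 5 = -17/3)
g(J, K) = J + J*K
((4101 - 3187)/((-2131/2072 + 2281/1452) + 3909))/g(x(7, 3), -14) = ((4101 - 3187)/((-2131/2072 + 2281/1452) + 3909))/((-17*(1 - 14)/3)) = (914/((-2131*1/2072 + 2281*(1/1452)) + 3909))/((-17/3*(-13))) = (914/((-2131/2072 + 2281/1452) + 3909))/(221/3) = (914/(408005/752136 + 3909))*(3/221) = (914/(2940507629/752136))*(3/221) = (914*(752136/2940507629))*(3/221) = (687452304/2940507629)*(3/221) = 2062356912/649852186009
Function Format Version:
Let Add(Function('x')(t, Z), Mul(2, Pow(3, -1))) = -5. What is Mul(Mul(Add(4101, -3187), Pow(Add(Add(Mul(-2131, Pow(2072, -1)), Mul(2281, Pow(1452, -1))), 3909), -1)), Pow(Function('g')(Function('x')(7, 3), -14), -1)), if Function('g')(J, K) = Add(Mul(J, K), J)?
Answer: Rational(2062356912, 649852186009) ≈ 0.0031736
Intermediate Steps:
Function('x')(t, Z) = Rational(-17, 3) (Function('x')(t, Z) = Add(Rational(-2, 3), -5) = Rational(-17, 3))
Function('g')(J, K) = Add(J, Mul(J, K))
Mul(Mul(Add(4101, -3187), Pow(Add(Add(Mul(-2131, Pow(2072, -1)), Mul(2281, Pow(1452, -1))), 3909), -1)), Pow(Function('g')(Function('x')(7, 3), -14), -1)) = Mul(Mul(Add(4101, -3187), Pow(Add(Add(Mul(-2131, Pow(2072, -1)), Mul(2281, Pow(1452, -1))), 3909), -1)), Pow(Mul(Rational(-17, 3), Add(1, -14)), -1)) = Mul(Mul(914, Pow(Add(Add(Mul(-2131, Rational(1, 2072)), Mul(2281, Rational(1, 1452))), 3909), -1)), Pow(Mul(Rational(-17, 3), -13), -1)) = Mul(Mul(914, Pow(Add(Add(Rational(-2131, 2072), Rational(2281, 1452)), 3909), -1)), Pow(Rational(221, 3), -1)) = Mul(Mul(914, Pow(Add(Rational(408005, 752136), 3909), -1)), Rational(3, 221)) = Mul(Mul(914, Pow(Rational(2940507629, 752136), -1)), Rational(3, 221)) = Mul(Mul(914, Rational(752136, 2940507629)), Rational(3, 221)) = Mul(Rational(687452304, 2940507629), Rational(3, 221)) = Rational(2062356912, 649852186009)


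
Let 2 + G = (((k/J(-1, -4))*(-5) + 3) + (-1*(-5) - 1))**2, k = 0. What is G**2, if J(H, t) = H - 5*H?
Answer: 2209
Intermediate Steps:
J(H, t) = -4*H
G = 47 (G = -2 + (((0/((-4*(-1))))*(-5) + 3) + (-1*(-5) - 1))**2 = -2 + (((0/4)*(-5) + 3) + (5 - 1))**2 = -2 + (((0*(1/4))*(-5) + 3) + 4)**2 = -2 + ((0*(-5) + 3) + 4)**2 = -2 + ((0 + 3) + 4)**2 = -2 + (3 + 4)**2 = -2 + 7**2 = -2 + 49 = 47)
G**2 = 47**2 = 2209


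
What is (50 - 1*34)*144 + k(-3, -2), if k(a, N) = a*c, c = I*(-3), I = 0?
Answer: 2304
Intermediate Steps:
c = 0 (c = 0*(-3) = 0)
k(a, N) = 0 (k(a, N) = a*0 = 0)
(50 - 1*34)*144 + k(-3, -2) = (50 - 1*34)*144 + 0 = (50 - 34)*144 + 0 = 16*144 + 0 = 2304 + 0 = 2304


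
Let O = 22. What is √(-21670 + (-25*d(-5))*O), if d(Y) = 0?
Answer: I*√21670 ≈ 147.21*I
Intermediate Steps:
√(-21670 + (-25*d(-5))*O) = √(-21670 - 25*0*22) = √(-21670 + 0*22) = √(-21670 + 0) = √(-21670) = I*√21670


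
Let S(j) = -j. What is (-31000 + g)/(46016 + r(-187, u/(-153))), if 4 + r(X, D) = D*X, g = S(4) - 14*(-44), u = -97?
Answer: -273492/413041 ≈ -0.66214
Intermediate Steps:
g = 612 (g = -1*4 - 14*(-44) = -4 + 616 = 612)
r(X, D) = -4 + D*X
(-31000 + g)/(46016 + r(-187, u/(-153))) = (-31000 + 612)/(46016 + (-4 - 97/(-153)*(-187))) = -30388/(46016 + (-4 - 97*(-1/153)*(-187))) = -30388/(46016 + (-4 + (97/153)*(-187))) = -30388/(46016 + (-4 - 1067/9)) = -30388/(46016 - 1103/9) = -30388/413041/9 = -30388*9/413041 = -273492/413041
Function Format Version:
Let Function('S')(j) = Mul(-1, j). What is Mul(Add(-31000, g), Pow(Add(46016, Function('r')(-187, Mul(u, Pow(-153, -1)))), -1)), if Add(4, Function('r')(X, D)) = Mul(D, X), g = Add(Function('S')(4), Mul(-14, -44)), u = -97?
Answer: Rational(-273492, 413041) ≈ -0.66214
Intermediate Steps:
g = 612 (g = Add(Mul(-1, 4), Mul(-14, -44)) = Add(-4, 616) = 612)
Function('r')(X, D) = Add(-4, Mul(D, X))
Mul(Add(-31000, g), Pow(Add(46016, Function('r')(-187, Mul(u, Pow(-153, -1)))), -1)) = Mul(Add(-31000, 612), Pow(Add(46016, Add(-4, Mul(Mul(-97, Pow(-153, -1)), -187))), -1)) = Mul(-30388, Pow(Add(46016, Add(-4, Mul(Mul(-97, Rational(-1, 153)), -187))), -1)) = Mul(-30388, Pow(Add(46016, Add(-4, Mul(Rational(97, 153), -187))), -1)) = Mul(-30388, Pow(Add(46016, Add(-4, Rational(-1067, 9))), -1)) = Mul(-30388, Pow(Add(46016, Rational(-1103, 9)), -1)) = Mul(-30388, Pow(Rational(413041, 9), -1)) = Mul(-30388, Rational(9, 413041)) = Rational(-273492, 413041)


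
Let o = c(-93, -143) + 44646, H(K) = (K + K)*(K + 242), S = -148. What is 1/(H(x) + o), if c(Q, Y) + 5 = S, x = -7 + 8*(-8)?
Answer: 1/20211 ≈ 4.9478e-5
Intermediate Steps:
x = -71 (x = -7 - 64 = -71)
H(K) = 2*K*(242 + K) (H(K) = (2*K)*(242 + K) = 2*K*(242 + K))
c(Q, Y) = -153 (c(Q, Y) = -5 - 148 = -153)
o = 44493 (o = -153 + 44646 = 44493)
1/(H(x) + o) = 1/(2*(-71)*(242 - 71) + 44493) = 1/(2*(-71)*171 + 44493) = 1/(-24282 + 44493) = 1/20211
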